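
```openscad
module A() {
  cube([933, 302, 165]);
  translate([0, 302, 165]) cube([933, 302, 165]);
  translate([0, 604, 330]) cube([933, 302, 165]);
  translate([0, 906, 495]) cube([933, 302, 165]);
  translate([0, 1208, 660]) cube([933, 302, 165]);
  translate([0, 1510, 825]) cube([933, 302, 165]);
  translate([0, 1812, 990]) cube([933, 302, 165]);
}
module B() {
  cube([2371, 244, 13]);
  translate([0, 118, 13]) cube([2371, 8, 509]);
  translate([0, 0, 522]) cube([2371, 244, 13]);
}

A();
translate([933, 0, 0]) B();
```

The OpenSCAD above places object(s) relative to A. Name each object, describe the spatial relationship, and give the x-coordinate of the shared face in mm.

A is a staircase. B is an I-beam. The I-beam is against the staircase's +x side, with their −y faces flush. The x-coordinate of the shared face is 933 mm.

The staircase's +x face and the I-beam's −x face are both at x = 933 mm.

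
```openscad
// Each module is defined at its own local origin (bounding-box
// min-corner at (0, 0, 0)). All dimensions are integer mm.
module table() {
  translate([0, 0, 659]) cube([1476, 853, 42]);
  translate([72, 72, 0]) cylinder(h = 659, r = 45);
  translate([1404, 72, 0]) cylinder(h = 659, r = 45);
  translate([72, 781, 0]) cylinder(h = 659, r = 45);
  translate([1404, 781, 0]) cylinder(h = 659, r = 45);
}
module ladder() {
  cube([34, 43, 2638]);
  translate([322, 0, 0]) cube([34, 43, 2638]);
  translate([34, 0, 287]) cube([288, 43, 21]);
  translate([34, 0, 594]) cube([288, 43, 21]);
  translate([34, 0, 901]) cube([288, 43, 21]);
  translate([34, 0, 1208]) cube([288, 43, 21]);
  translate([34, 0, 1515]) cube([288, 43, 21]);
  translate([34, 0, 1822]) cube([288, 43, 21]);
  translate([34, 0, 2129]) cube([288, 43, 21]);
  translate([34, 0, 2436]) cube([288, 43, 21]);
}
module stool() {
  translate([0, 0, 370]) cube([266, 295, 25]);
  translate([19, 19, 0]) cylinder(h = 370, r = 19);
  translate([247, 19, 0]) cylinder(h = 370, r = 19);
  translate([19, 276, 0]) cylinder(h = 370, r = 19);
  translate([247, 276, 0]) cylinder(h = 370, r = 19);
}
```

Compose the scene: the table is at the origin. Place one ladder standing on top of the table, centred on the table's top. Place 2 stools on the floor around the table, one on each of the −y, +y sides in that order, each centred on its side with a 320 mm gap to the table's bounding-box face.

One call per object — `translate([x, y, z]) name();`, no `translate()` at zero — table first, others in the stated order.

table();
translate([560, 405, 701]) ladder();
translate([605, -615, 0]) stool();
translate([605, 1173, 0]) stool();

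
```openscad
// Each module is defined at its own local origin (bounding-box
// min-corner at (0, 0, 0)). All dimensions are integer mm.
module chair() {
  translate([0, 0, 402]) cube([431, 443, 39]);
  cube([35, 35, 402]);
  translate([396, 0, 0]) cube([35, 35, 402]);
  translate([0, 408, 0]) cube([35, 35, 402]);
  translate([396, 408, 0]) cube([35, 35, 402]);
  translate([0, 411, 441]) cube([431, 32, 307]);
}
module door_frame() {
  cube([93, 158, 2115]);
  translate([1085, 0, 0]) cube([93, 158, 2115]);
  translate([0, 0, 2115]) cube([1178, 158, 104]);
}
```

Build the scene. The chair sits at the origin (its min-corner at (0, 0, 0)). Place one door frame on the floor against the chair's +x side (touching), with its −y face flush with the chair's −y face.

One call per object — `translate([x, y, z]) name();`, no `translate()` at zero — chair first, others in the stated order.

chair();
translate([431, 0, 0]) door_frame();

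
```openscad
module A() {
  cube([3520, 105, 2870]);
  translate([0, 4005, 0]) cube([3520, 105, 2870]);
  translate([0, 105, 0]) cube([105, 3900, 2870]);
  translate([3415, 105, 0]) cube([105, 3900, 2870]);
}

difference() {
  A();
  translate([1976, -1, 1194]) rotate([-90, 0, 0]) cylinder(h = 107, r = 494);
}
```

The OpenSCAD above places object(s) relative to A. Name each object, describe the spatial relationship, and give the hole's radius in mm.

The subtracted cylinder has r = 494 mm.

A is a house frame. The house frame has a circular hole through its front wall. The hole's radius is 494 mm.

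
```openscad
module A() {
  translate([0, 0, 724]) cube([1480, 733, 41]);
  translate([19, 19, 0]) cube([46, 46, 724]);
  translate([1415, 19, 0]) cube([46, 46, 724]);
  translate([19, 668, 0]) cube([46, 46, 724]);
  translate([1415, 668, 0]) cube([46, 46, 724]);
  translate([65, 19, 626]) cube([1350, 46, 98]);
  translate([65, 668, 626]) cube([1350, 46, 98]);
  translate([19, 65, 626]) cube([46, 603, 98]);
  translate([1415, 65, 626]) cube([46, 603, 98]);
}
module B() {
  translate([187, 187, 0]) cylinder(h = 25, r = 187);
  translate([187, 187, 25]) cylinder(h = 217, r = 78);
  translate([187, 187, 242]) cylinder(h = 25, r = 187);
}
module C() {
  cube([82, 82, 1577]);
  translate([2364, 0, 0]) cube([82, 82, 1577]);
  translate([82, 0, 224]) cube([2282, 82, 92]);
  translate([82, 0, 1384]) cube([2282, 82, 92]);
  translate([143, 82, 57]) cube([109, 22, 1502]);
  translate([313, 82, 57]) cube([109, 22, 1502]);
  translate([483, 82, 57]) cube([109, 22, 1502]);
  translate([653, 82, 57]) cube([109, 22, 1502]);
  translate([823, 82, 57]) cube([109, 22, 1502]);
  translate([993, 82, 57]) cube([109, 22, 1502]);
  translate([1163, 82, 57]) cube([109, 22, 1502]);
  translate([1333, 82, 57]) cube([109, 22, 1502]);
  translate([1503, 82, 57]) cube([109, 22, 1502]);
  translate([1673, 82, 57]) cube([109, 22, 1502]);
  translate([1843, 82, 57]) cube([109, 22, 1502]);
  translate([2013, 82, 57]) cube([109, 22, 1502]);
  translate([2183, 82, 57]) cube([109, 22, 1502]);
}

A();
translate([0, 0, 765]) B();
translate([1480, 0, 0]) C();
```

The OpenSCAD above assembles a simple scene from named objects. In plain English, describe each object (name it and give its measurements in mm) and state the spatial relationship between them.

A is a rectangular dining table. The top is 1480×733×41 mm with its upper surface at z = 765 mm. It stands on four 46×46 mm square legs, each inset 19 mm from the nearest pair of top edges, running from the floor to the underside of the top. Four apron rails, 46 mm thick and 98 mm tall, run between adjacent legs with their top edges flush with the underside of the top and their outer faces flush with the legs' outer faces.

B is a spool: two coaxial disc flanges of radius 187 mm and thickness 25 mm, joined by a core cylinder of radius 78 mm and height 217 mm. The lower flange rests on z = 0 and the three cylinders share a vertical axis.

C is a fence section. Two 82×82 mm posts, 1577 mm tall, stand on the floor with a clear span of 2282 mm between their inner faces. Two horizontal rails of 82×92 mm section span the gap between the posts with their undersides at z = 224 mm and z = 1384 mm, flush with the posts' −y face. 13 pickets, each 109 mm wide, 22 mm thick and 1502 mm tall, are fixed to the +y face of the rails with their bottoms at z = 57 mm, evenly spaced across the span with equal gaps (rounded down to the nearest mm) at the −x end and between each pair — any rounding remainder accumulates at the +x end.

The spool is on top of the table. The fence section is against the table's +x side, with their −y faces flush.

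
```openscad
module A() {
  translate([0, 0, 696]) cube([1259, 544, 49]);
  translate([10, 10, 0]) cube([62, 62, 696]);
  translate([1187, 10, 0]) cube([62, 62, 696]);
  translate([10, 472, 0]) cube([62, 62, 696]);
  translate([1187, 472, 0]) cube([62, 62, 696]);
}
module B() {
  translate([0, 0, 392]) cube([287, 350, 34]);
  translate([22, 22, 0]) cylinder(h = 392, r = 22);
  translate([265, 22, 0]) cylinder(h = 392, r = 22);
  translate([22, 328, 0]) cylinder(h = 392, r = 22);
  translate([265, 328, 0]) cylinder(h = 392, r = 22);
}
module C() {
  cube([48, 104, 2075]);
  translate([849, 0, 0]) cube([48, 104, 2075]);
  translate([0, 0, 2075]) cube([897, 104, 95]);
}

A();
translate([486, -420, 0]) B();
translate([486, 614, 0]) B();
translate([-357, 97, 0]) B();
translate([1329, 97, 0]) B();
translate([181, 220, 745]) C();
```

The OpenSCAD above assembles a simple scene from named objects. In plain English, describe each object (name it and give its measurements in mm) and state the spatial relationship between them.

A is a rectangular dining table. The top is 1259×544×49 mm with its upper surface at z = 745 mm. It stands on four 62×62 mm square legs, each inset 10 mm from the nearest pair of top edges, running from the floor to the underside of the top.

B is a four-legged stool. The seat is a 287×350×34 mm slab whose top surface is at z = 426 mm; four round legs, each 44 mm in diameter, run from the floor (z = 0) to the underside of the seat, each leg's axis is inset half a diameter from the nearest pair of seat edges (so the leg's bounding box is flush with the corner).

C is a rectangular door frame: two vertical jambs of 48×104 mm section, 2075 mm tall, with a clear opening 801 mm wide between their inner faces. A header 95 mm tall and 104 mm deep lies on top of the jambs and spans the full outside width.

Four stools sit around the table at the −y, +y, −x, +x sides. The door frame is on top of the table, centred.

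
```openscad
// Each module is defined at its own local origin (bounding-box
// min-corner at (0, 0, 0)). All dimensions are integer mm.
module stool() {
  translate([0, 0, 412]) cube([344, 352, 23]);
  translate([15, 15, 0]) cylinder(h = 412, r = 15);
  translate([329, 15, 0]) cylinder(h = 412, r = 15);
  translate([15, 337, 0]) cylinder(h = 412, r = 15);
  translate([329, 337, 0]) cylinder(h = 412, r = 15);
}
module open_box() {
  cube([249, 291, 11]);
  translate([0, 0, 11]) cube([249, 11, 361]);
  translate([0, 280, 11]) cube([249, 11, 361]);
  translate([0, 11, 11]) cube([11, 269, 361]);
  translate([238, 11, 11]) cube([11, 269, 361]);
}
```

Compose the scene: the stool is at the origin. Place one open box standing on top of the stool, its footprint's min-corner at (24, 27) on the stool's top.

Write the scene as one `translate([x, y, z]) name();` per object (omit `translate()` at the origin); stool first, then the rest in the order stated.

stool();
translate([24, 27, 435]) open_box();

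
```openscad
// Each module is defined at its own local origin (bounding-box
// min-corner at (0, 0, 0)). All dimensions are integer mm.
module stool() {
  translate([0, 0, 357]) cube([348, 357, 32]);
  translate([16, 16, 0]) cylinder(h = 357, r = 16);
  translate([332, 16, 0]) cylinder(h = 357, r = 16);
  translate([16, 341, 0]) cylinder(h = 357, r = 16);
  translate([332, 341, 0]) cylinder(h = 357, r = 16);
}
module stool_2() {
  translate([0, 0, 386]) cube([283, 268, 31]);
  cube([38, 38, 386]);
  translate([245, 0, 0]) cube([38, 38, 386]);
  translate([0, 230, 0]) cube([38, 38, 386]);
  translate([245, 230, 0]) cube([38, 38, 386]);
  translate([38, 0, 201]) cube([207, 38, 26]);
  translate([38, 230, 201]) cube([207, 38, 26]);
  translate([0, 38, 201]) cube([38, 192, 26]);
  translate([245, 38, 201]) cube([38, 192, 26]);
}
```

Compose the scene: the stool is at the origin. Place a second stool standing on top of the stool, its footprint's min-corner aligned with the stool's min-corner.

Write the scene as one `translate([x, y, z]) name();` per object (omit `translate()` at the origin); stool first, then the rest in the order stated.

stool();
translate([0, 0, 389]) stool_2();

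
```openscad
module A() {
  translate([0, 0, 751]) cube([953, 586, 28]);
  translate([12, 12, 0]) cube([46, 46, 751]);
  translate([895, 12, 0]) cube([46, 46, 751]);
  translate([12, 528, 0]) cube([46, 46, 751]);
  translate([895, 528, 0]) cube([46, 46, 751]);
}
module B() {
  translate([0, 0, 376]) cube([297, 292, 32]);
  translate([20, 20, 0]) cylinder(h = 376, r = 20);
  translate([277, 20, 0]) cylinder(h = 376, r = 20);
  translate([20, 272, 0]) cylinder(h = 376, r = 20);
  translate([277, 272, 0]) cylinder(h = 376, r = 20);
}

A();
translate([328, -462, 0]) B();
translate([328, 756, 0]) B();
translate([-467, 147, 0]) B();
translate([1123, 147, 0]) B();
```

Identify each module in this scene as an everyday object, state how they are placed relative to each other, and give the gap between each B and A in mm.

A is a table. B is a stool. Four stools sit around the table at the −y, +y, −x, +x sides. The gap between each stool and the table is 170 mm.

Each stool's nearest face is 170 mm from the table's bounding box.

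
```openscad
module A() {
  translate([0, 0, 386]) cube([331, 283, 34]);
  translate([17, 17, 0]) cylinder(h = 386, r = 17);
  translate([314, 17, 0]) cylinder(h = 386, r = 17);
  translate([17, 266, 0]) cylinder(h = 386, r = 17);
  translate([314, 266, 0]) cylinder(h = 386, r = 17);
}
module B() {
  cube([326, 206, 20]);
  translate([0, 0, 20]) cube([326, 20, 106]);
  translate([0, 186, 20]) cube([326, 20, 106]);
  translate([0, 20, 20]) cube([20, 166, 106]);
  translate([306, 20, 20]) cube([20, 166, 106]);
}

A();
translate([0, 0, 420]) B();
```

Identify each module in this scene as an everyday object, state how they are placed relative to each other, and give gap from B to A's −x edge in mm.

The open box's min-x is at 0; the stool's min-x is 0; gap = 0 mm.

A is a stool. B is an open box. The open box is on top of the stool. The gap from the open box to the stool's −x edge is 0 mm.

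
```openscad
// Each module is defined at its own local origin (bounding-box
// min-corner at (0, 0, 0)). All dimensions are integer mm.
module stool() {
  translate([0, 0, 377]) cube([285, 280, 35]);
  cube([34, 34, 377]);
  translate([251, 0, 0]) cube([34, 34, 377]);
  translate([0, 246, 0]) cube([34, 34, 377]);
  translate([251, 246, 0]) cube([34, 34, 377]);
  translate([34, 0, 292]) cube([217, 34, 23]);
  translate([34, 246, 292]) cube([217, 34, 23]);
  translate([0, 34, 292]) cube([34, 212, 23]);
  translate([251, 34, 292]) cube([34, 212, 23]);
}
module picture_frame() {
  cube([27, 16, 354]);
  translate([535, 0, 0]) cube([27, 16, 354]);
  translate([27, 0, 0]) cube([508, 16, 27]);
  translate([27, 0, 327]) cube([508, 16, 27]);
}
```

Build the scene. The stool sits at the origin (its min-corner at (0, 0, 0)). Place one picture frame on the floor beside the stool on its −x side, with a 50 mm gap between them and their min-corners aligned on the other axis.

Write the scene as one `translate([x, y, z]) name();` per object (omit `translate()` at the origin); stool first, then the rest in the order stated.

stool();
translate([-612, 0, 0]) picture_frame();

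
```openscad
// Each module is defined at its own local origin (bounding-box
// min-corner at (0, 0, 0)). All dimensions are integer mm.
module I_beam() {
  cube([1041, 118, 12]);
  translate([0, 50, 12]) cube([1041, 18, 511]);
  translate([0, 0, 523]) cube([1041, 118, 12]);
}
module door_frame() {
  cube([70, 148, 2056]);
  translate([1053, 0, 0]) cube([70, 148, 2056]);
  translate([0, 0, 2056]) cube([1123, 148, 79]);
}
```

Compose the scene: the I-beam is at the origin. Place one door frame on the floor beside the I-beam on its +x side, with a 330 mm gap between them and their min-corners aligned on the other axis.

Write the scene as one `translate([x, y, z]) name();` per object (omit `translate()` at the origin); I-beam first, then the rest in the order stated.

I_beam();
translate([1371, 0, 0]) door_frame();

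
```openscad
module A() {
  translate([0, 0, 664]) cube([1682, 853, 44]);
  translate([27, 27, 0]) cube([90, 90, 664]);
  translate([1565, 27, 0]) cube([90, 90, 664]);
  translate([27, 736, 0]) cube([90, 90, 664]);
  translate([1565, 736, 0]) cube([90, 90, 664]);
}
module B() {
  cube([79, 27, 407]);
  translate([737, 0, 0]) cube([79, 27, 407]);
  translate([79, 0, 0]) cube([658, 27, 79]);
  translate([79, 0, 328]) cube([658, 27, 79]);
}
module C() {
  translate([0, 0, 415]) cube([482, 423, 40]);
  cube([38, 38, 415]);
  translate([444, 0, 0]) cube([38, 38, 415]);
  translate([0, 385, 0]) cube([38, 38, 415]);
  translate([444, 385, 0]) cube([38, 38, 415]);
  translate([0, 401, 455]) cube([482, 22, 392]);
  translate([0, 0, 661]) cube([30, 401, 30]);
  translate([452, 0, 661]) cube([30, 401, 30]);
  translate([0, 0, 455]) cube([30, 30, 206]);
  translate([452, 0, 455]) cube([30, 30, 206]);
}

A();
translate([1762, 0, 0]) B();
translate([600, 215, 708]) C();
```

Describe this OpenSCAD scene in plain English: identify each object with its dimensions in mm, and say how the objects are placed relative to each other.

A is a table with a 1682×853 mm rectangular top, 44 mm thick, top surface at z = 708 mm, supported by four 90×90 mm square legs, each inset 27 mm from the nearest pair of top edges, running from the floor.

B is a rectangular picture frame lying in the x–z plane (depth along y). The opening is 658 mm wide (x) by 249 mm tall (z), surrounded by a border 79 mm wide on all four sides. The frame is 27 mm deep and is made of two full-height vertical stiles with two horizontal rails fitted between them.

C is a chair. The seat is a 482×423×40 mm slab with its top at z = 455 mm, on four 38×38 mm corner legs (flush with the seat edges, standing on z = 0). A flat backrest 22 mm thick, 392 mm tall, spans the full seat width and rises from the seat top along its +y edge, rear face flush with the rear of the seat. Two armrests of 30×30 mm section run along each side from the seat's front edge to the front of the backrest, top faces 236 mm above the seat top and outer faces flush with the seat's x-edges; a 30×30 mm post under the front of each armrest stands on the seat at the front corner.

The picture frame is on the floor beside the table on its +x side. The chair is on top of the table, centred.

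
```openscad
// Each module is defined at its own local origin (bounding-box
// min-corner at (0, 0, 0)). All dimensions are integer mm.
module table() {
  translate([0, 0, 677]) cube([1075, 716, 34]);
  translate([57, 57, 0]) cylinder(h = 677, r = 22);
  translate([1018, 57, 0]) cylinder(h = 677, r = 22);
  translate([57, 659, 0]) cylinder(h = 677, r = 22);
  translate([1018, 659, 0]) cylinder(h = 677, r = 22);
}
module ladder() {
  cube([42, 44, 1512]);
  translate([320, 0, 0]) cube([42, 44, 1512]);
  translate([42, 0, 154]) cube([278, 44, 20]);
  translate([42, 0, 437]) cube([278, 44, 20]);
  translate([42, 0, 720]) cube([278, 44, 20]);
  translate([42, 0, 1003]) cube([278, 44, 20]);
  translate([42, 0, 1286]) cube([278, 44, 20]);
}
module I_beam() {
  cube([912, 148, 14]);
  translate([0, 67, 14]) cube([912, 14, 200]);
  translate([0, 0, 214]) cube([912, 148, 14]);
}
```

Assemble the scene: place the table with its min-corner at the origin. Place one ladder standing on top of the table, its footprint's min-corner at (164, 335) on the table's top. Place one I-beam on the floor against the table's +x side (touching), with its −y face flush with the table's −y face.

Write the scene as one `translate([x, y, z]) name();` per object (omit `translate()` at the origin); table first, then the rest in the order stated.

table();
translate([164, 335, 711]) ladder();
translate([1075, 0, 0]) I_beam();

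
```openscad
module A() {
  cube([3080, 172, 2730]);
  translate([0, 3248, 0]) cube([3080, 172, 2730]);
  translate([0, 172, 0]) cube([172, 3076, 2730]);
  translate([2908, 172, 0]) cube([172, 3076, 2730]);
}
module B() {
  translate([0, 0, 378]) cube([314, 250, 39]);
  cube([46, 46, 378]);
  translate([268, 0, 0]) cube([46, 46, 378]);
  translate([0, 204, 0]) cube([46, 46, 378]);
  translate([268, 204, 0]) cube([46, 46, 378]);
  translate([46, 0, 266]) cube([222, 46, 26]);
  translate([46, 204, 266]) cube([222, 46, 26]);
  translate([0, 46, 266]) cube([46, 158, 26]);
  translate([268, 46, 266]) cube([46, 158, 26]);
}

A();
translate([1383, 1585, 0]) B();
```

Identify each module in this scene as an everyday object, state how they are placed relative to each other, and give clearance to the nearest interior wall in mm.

Clearances: x = 1211, y = 1413; minimum 1211 mm.

A is a house frame. B is a stool. The stool sits inside the house frame, centred. The clearance to the nearest interior wall is 1211 mm.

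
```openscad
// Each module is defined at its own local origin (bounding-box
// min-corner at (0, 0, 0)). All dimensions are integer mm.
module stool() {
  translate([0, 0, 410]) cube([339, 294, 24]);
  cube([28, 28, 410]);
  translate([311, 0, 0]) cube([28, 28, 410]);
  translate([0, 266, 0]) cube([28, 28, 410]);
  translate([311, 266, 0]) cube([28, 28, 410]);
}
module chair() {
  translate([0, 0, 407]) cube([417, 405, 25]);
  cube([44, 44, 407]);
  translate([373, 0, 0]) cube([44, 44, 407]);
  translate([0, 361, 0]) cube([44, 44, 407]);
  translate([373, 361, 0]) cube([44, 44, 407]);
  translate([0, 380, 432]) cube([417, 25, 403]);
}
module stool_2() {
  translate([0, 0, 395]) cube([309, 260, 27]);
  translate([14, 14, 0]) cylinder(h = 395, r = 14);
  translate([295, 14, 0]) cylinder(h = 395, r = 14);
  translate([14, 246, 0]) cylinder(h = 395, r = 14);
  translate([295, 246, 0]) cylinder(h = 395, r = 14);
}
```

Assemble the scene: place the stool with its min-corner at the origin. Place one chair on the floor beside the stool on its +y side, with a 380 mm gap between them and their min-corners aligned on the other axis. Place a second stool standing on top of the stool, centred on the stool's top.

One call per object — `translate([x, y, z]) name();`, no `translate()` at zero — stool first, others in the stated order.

stool();
translate([0, 674, 0]) chair();
translate([15, 17, 434]) stool_2();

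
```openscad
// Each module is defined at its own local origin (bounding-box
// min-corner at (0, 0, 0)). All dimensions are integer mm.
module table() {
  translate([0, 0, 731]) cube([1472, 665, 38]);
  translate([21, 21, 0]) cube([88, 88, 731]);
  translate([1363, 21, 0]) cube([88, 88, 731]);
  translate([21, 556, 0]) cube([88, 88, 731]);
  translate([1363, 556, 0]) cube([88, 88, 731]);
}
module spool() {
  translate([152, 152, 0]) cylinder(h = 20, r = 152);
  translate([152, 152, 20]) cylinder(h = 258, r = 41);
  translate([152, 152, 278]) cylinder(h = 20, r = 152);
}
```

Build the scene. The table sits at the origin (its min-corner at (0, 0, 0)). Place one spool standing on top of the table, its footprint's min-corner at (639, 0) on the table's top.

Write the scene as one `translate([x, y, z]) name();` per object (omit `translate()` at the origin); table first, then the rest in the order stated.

table();
translate([639, 0, 769]) spool();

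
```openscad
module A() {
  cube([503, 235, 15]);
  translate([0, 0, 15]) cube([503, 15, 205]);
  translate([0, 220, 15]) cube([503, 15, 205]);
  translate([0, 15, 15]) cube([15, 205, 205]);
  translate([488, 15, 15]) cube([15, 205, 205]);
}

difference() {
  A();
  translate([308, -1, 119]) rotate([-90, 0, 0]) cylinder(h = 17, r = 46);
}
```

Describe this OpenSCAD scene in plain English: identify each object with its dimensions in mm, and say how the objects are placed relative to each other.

A is an open-topped rectangular box: outside dimensions 503×235×220 mm, with a uniform wall and base thickness of 15 mm. The base is a full 503×235 slab on the floor; four walls sit on top of the base. The front and back walls (the −y and +y sides) span the full width; the two side walls fit between them.

The open box has a circular hole of radius 46 mm through its front wall, centred at (x = 308, z = 119).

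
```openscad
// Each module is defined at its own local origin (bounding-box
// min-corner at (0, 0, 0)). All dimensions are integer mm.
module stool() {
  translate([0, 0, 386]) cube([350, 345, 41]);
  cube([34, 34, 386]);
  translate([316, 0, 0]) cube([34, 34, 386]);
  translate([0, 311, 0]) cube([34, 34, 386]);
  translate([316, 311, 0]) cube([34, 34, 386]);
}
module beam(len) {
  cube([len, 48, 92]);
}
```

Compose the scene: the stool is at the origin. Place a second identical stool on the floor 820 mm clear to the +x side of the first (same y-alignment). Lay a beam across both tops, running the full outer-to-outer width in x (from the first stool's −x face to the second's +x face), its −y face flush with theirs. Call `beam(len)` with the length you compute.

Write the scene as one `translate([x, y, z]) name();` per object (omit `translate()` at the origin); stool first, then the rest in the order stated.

stool();
translate([1170, 0, 0]) stool();
translate([0, 0, 427]) beam(1520);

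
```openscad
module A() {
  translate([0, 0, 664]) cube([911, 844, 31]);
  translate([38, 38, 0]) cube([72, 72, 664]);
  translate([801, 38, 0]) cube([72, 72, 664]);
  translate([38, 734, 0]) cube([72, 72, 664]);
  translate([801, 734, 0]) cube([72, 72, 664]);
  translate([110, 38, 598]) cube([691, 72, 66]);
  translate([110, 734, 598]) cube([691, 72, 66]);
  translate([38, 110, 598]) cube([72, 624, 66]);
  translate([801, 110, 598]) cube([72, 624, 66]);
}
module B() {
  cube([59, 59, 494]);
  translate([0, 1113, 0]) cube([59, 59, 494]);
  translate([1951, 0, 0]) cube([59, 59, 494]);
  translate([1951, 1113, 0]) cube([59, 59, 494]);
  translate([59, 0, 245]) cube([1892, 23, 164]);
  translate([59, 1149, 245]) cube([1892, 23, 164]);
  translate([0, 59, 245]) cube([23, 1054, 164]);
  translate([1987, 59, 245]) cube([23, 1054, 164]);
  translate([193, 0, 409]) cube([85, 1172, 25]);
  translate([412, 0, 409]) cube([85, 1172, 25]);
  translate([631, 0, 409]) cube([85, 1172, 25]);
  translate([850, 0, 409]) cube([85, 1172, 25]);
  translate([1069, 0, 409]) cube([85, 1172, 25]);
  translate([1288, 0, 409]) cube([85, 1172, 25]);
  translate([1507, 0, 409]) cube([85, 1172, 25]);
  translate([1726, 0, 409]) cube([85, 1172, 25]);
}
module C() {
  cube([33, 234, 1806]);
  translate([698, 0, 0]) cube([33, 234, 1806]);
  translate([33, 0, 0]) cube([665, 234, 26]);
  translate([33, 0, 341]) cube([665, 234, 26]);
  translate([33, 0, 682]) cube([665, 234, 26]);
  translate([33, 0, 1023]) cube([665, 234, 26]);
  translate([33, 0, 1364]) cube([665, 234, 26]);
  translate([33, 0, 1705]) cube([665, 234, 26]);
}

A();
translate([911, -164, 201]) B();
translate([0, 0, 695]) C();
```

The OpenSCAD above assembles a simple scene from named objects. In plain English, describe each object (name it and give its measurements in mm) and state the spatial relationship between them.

A is a rectangular dining table. The top is 911×844×31 mm with its upper surface at z = 695 mm. It stands on four 72×72 mm square legs, each inset 38 mm from the nearest pair of top edges, running from the floor to the underside of the top. Four apron rails, 72 mm thick and 66 mm tall, run between adjacent legs with their top edges flush with the underside of the top and their outer faces flush with the legs' outer faces.

B is a bed frame 2010 mm long (x) by 1172 mm wide (y). Four 59×59 mm corner posts, 494 mm tall, at the corners of the footprint. Four rails of 23 mm thickness and 164 mm height run between adjacent posts with their undersides at z = 245 mm, their outer faces flush with the outside of the frame (the two x-running rails run between the posts' inner faces; the two y-running rails run between the posts' inner faces). 8 slats, each 85 mm wide (x) and 25 mm thick, lie across the top of the two x-running rails, running the full 1172 mm width of the frame in y; the slats are evenly spaced along x between the inner faces of the end posts with equal gaps (rounded down to the nearest mm) at the −x end and between each pair — any rounding remainder accumulates at the +x end.

C is an open bookshelf. Two side panels, each 33 mm thick, 234 mm deep and 1806 mm tall, stand 731 mm apart (outside-to-outside). Between them sit 6 shelves, each 26 mm thick and 234 mm deep, spanning the full gap between the sides. The bottom shelf rests on the floor (its underside at z = 0) and the clear gap between one shelf's top and the next shelf's underside is 315 mm.

The bed frame is beside the table with their tops flush at z = 695. The bookshelf is on top of the table.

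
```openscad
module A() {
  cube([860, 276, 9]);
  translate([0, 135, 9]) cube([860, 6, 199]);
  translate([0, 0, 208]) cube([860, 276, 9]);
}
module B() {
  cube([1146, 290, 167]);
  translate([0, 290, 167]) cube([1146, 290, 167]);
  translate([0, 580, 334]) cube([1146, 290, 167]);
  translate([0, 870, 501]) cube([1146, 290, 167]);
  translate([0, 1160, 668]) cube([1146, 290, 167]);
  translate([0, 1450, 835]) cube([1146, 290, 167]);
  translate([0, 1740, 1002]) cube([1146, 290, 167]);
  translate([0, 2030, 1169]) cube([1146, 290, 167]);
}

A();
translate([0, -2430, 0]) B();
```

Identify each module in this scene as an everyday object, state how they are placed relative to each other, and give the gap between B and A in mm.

The staircase's nearest face is 110 mm from the I-beam's −y face.

A is an I-beam. B is a staircase. The staircase is on the floor beside the I-beam on its −y side. The gap between the staircase and the I-beam is 110 mm.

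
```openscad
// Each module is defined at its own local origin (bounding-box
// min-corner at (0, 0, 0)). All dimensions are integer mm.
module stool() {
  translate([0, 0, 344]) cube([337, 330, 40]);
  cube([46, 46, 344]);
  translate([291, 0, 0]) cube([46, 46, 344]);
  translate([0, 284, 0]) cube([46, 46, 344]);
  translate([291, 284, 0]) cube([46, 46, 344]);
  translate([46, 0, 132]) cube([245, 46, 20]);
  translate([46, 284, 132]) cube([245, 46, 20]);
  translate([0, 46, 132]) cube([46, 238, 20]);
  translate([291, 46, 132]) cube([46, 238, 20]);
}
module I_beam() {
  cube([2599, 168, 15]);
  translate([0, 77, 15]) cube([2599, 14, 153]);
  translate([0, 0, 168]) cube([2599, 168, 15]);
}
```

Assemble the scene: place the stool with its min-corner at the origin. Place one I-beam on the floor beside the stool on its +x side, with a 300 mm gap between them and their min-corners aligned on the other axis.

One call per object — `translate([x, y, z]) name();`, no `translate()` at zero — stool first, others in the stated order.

stool();
translate([637, 0, 0]) I_beam();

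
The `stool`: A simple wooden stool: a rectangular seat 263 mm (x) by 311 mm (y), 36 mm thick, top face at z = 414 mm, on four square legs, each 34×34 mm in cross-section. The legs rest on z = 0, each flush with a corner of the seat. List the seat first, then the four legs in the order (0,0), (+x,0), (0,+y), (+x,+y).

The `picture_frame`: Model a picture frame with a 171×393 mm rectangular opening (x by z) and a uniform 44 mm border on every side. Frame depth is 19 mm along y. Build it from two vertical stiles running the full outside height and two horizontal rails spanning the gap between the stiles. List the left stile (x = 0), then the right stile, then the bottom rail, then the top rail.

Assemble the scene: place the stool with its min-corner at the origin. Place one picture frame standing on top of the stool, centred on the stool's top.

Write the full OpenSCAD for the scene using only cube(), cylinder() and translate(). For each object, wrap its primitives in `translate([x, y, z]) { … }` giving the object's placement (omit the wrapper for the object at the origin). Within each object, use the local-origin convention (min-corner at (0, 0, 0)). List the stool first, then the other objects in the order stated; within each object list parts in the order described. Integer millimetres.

translate([0, 0, 378]) cube([263, 311, 36]);
cube([34, 34, 378]);
translate([229, 0, 0]) cube([34, 34, 378]);
translate([0, 277, 0]) cube([34, 34, 378]);
translate([229, 277, 0]) cube([34, 34, 378]);
translate([2, 146, 414]) {
  cube([44, 19, 481]);
  translate([215, 0, 0]) cube([44, 19, 481]);
  translate([44, 0, 0]) cube([171, 19, 44]);
  translate([44, 0, 437]) cube([171, 19, 44]);
}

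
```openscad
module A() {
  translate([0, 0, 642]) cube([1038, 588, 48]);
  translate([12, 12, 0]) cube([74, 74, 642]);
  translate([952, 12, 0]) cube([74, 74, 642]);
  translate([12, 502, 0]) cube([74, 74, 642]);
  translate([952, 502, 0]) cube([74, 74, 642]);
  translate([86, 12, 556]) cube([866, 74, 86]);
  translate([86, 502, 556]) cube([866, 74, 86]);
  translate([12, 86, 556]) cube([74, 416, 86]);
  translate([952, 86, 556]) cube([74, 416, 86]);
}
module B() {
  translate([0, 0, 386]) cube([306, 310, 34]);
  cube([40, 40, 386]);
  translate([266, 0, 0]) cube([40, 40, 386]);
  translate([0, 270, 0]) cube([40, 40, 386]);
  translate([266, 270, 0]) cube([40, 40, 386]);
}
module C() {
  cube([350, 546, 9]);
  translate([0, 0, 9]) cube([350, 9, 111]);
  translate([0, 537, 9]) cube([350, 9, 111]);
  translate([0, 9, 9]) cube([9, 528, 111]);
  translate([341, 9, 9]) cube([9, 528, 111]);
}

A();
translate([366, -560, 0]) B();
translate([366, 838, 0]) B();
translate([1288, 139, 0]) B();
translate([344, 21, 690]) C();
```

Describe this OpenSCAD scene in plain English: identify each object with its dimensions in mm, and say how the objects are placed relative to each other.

A is a table: top 1038 mm (x) × 588 mm (y), 48 mm thick, upper face at z = 690 mm, on four 74×74 mm square legs, each inset 12 mm from the nearest pair of top edges, running from z = 0 to the bottom of the top. Four apron rails, 74 mm thick and 86 mm tall, run between adjacent legs with their top edges flush with the underside of the top and their outer faces flush with the legs' outer faces.

B is a four-legged stool. The seat is a 306×310×34 mm slab whose top surface is at z = 420 mm; four square legs, each 40×40 mm in cross-section, run from the floor (z = 0) to the underside of the seat, each flush with a corner of the seat.

C is an open-topped rectangular box: outside dimensions 350×546×120 mm, with a uniform wall and base thickness of 9 mm. The base is a full 350×546 slab on the floor; four walls sit on top of the base. The front and back walls (the −y and +y sides) span the full width; the two side walls fit between them.

Three stools sit around the table at the −y, +y, +x sides. The open box is on top of the table, centred.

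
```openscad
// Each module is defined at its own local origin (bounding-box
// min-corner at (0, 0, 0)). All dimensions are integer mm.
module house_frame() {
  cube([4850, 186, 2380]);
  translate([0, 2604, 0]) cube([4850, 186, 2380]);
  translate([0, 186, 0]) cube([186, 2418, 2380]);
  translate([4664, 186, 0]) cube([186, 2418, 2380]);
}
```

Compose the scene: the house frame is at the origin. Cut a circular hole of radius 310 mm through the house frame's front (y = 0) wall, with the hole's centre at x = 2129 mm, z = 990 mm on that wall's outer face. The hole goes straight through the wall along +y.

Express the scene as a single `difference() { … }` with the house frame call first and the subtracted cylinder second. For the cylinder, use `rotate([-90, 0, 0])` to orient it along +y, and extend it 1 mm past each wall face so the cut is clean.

difference() {
  house_frame();
  translate([2129, -1, 990]) rotate([-90, 0, 0]) cylinder(h = 188, r = 310);
}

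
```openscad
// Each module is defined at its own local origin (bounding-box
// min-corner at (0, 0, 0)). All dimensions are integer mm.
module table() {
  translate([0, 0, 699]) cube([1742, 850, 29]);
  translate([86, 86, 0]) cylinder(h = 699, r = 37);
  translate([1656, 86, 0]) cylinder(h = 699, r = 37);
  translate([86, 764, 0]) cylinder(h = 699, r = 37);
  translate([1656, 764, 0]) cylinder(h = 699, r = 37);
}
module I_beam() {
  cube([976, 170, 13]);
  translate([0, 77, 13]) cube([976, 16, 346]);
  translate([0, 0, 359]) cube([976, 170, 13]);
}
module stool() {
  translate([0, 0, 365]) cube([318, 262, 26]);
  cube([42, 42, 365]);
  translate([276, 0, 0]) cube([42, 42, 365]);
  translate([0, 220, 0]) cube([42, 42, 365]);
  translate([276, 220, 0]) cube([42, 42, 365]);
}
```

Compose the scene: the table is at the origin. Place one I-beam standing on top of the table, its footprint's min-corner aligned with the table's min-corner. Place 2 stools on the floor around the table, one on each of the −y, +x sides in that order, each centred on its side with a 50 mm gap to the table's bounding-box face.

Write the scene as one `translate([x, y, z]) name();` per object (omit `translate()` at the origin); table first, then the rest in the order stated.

table();
translate([0, 0, 728]) I_beam();
translate([712, -312, 0]) stool();
translate([1792, 294, 0]) stool();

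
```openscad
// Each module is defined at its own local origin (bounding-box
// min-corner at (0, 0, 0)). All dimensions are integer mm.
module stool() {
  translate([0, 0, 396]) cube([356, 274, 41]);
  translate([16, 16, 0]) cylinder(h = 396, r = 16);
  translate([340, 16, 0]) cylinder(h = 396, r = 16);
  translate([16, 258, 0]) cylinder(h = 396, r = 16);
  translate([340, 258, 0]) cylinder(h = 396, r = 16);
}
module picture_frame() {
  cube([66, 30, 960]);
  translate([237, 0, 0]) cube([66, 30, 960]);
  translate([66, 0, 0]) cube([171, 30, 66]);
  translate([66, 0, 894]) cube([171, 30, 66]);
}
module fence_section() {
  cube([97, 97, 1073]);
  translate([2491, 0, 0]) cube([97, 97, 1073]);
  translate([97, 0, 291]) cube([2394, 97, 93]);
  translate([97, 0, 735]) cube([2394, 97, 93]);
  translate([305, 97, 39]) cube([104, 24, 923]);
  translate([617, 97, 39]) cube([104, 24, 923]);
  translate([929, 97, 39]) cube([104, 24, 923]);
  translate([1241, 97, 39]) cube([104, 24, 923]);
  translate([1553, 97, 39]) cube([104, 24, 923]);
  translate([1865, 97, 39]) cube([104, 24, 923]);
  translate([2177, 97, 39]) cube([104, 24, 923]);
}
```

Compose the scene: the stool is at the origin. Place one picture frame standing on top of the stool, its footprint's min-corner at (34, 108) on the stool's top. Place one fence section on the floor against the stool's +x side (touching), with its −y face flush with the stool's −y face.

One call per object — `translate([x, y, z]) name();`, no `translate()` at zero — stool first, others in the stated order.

stool();
translate([34, 108, 437]) picture_frame();
translate([356, 0, 0]) fence_section();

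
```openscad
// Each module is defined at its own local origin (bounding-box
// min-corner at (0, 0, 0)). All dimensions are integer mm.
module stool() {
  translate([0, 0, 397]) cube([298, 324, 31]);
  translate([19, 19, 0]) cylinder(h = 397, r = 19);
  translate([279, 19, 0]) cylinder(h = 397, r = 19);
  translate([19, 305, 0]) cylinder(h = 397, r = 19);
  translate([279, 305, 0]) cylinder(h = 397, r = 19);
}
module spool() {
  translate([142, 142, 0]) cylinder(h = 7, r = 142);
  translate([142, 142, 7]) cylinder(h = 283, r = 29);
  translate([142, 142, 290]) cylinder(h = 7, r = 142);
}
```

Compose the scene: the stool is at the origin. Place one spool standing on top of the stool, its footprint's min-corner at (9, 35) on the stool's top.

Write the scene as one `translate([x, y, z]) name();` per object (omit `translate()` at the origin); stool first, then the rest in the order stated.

stool();
translate([9, 35, 428]) spool();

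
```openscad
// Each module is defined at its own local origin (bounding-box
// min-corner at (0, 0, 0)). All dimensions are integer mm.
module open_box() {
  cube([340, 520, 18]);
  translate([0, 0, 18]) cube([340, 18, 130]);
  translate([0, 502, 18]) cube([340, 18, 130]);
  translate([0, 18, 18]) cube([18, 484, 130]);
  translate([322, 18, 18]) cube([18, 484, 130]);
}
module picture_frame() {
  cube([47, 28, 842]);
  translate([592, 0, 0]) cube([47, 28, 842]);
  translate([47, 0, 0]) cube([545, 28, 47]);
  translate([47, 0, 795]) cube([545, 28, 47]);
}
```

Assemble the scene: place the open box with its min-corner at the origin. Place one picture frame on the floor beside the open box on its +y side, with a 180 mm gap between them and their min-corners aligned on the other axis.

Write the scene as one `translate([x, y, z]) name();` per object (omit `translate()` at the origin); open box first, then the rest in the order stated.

open_box();
translate([0, 700, 0]) picture_frame();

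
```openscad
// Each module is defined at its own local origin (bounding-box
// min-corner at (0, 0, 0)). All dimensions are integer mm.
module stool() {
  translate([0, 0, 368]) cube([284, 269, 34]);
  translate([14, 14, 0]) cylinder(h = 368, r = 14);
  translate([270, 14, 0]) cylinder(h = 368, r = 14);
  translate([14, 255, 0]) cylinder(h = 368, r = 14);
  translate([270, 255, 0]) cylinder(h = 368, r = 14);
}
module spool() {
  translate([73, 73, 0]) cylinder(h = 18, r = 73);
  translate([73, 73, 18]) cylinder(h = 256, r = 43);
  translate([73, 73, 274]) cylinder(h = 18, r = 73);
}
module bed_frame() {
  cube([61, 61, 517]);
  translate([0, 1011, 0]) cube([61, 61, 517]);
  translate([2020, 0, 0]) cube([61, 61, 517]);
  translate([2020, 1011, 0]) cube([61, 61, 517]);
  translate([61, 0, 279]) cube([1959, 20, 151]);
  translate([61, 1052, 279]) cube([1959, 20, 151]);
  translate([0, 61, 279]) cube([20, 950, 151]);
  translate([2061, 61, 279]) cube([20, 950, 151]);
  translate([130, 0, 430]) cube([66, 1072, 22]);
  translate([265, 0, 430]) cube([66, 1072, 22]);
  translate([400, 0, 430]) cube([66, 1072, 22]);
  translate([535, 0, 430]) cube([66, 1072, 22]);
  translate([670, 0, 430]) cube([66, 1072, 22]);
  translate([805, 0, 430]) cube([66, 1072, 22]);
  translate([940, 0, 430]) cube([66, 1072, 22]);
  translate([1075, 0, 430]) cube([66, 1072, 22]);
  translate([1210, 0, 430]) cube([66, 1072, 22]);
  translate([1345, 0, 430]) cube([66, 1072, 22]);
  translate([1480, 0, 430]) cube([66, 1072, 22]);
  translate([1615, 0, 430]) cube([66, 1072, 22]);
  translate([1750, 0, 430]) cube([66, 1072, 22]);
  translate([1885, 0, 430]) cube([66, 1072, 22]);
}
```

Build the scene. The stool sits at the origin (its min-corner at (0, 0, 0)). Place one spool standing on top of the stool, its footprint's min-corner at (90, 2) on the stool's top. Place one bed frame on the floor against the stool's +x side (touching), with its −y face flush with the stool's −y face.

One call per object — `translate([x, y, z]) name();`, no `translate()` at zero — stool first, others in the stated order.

stool();
translate([90, 2, 402]) spool();
translate([284, 0, 0]) bed_frame();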